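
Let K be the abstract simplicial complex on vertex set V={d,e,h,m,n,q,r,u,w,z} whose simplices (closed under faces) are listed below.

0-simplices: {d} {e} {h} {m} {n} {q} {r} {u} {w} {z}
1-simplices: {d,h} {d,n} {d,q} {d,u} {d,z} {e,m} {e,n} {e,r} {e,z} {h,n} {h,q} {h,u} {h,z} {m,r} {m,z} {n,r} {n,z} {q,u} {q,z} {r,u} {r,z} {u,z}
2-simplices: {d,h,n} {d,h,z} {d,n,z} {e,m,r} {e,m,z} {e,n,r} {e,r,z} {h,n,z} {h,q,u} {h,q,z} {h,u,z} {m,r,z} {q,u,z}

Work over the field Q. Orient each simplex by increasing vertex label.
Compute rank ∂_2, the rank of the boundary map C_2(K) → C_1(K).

rank∂_2=10

n_0=10 n_1=22 n_2=13  [Q]
∂1: piv[dh,dn,dq,du,dz,em,en,er] rk=8  ker:ez,hn,hq,hu,hz,mr,mz,nr,nz,qu,qz,ru,rz,uz
∂2: piv[dhn,dhz,dnz,emr,emz,enr,erz,hqu,hqz,huz] rk=10  ker:hnz,mrz,quz
rk∂_2=10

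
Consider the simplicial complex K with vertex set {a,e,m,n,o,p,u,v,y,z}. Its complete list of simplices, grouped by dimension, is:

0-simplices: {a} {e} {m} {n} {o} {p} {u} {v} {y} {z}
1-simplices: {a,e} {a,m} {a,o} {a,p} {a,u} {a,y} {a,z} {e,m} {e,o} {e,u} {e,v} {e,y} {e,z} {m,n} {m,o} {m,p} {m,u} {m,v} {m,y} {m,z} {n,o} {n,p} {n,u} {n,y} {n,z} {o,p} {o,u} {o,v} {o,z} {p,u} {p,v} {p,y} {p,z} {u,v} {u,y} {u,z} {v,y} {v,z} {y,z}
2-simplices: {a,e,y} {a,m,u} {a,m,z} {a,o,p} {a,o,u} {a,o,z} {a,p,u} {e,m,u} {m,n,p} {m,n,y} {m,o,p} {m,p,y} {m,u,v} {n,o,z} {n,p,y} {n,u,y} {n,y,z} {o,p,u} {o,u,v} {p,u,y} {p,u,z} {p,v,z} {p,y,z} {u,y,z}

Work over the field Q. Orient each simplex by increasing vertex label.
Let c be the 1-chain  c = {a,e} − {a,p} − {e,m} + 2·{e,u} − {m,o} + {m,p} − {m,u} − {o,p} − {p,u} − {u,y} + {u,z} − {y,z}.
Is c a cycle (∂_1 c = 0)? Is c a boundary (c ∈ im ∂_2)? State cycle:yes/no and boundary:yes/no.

n_0=10 n_1=39 n_2=24  [Q]
∂1: piv[ae,am,ao,ap,au,ay,az,ev,mn] rk=9  ker:em,eo,eu,ey,ez,mo,mp,mu,mv,my,mz,no,np,nu,ny,nz,op,ou,ov,oz,pu,pv,py,pz,uv,uy,uz,vy,vz,yz
∂2: piv[aey,amu,amz,aop,aou,aoz,apu,emu,mnp,mny,mop,mpy,muv,noz,nuy,nyz,ouv,puy,puz,pvz,pyz] rk=21  ker:npy,opu,uyz
∂1c = 0
c vs im∂2: residual ≠ 0 ⇒ not boundary

cycle:yes boundary:no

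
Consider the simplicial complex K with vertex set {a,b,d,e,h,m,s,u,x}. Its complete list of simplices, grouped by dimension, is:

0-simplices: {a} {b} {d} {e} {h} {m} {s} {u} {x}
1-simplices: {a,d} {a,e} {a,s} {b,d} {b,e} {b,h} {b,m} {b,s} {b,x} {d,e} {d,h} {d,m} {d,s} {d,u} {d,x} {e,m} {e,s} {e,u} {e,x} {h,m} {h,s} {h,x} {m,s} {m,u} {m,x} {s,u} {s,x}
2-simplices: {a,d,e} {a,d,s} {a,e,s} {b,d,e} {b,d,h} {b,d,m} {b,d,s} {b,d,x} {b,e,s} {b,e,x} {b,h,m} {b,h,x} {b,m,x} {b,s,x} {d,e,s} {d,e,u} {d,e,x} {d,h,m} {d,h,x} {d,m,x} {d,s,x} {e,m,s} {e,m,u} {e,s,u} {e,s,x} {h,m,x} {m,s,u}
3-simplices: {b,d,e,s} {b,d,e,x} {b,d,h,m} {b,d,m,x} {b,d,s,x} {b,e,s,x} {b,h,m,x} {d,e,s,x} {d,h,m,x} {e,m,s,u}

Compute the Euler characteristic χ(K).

χ(K)=-1

n_0=9 n_1=27 n_2=27 n_3=10
χ=+9−27+27−10=-1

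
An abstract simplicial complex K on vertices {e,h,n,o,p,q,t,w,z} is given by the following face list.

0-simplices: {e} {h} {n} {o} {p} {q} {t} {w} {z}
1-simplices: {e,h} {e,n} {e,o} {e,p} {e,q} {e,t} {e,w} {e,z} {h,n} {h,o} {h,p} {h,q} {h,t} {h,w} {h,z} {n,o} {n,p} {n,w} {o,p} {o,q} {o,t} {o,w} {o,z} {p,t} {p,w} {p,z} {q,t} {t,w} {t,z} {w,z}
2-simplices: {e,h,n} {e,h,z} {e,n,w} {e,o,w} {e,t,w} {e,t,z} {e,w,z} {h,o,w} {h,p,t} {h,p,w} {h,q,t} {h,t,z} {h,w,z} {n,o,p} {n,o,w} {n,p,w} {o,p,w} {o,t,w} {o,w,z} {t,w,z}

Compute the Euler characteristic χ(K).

n_0=9 n_1=30 n_2=20
χ=+9−30+20=-1

χ(K)=-1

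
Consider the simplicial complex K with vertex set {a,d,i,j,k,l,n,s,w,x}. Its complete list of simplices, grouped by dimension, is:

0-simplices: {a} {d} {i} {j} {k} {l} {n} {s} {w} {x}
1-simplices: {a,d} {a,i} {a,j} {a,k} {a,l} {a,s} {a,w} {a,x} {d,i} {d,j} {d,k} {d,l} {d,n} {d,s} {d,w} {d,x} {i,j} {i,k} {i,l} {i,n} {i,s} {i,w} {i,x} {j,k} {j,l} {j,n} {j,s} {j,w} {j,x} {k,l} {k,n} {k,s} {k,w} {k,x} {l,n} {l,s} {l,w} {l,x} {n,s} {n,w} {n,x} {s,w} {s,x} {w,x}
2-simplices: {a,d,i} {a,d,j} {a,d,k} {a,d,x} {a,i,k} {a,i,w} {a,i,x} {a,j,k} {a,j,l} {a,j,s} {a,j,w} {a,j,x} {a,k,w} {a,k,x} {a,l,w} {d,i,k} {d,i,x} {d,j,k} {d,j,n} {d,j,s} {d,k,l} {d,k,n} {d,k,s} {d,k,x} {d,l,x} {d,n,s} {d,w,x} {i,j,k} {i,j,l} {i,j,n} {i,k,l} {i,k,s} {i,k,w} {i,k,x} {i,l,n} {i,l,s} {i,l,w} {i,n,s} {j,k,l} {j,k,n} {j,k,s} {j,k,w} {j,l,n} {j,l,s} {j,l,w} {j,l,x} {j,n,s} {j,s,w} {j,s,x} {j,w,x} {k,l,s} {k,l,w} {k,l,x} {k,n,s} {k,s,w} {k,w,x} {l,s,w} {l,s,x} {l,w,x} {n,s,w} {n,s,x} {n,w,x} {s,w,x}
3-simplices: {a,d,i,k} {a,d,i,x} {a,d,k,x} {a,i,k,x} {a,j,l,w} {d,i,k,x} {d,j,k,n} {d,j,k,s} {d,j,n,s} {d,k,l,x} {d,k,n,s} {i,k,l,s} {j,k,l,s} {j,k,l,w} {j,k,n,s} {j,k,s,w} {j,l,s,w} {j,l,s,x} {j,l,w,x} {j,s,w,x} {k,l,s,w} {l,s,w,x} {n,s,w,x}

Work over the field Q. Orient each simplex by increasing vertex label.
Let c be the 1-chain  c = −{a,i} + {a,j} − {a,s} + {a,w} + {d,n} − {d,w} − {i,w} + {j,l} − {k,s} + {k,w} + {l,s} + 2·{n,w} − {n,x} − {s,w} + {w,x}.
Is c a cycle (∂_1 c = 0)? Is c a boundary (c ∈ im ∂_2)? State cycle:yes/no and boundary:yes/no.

cycle:yes boundary:yes

n_0=10 n_1=44 n_2=63 n_3=23  [Q]
∂1: piv[ad,ai,aj,ak,al,as,aw,ax,dn] rk=9  ker:di,dj,dk,dl,ds,dw,dx,ij,ik,il,in,is,iw,ix,jk,jl,jn,js,jw,jx,kl,kn,ks,kw,kx,ln,ls,lw,lx,ns,nw,nx,sw,sx,wx
∂2: piv[adi,adj,adk,adx,aik,aiw,aix,ajk,ajl,ajs,ajw,ajx,akw,akx,alw,djn,djs,dkl,dkn,dks,dlx,dns,dwx,ijk,ijl,ijn,ikl,iks,iln,ils,jsw,jsx,jwx,nsw,nsx] rk=35  ker:dik,dix,djk,dkx,ikw,ikx,ilw,ins,jkl,jkn,jks,jkw,jln,jls,jlw,jlx,jns,kls,klw,klx,kns,ksw,kwx,lsw,lsx,lwx,nwx,swx
∂3: piv[adik,adix,adkx,aikx,ajlw,djkn,djks,djns,dklx,dkns,ikls,jkls,jklw,jksw,jlsw,jlsx,jlwx,jswx,nswx] rk=19  ker:dikx,jkns,klsw,lswx
∂1c = 0
c vs im∂2: reduces to 0 ⇒ boundary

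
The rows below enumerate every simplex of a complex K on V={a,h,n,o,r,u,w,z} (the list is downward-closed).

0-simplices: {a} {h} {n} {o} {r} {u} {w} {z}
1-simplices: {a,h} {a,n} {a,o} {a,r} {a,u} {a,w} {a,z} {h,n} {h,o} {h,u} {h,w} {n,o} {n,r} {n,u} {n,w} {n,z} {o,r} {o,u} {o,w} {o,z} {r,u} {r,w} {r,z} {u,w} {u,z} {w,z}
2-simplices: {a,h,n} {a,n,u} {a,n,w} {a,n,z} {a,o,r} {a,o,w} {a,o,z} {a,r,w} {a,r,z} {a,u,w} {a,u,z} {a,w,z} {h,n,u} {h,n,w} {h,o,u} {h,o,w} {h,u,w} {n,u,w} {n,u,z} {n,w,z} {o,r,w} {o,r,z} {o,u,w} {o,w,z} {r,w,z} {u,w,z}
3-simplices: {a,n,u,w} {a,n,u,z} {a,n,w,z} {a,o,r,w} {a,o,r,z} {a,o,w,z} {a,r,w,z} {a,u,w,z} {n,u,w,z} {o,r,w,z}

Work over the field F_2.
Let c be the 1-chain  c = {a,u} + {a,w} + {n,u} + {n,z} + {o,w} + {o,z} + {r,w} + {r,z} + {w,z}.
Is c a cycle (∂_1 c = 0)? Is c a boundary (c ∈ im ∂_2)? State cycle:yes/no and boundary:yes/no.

cycle:yes boundary:yes

n_0=8 n_1=26 n_2=26 n_3=10  [Z2]
∂1: piv[ah,an,ao,ar,au,aw,az] rk=7  ker:hn,ho,hu,hw,no,nr,nu,nw,nz,or,ou,ow,oz,ru,rw,rz,uw,uz,wz
∂2: piv[ahn,anu,anw,anz,aor,aow,aoz,arw,arz,auw,auz,awz,hnu,hnw,hou,how] rk=16  ker:huw,nuw,nuz,nwz,orw,orz,ouw,owz,rwz,uwz
∂3: piv[anuw,anuz,anwz,aorw,aorz,aowz,arwz,auwz] rk=8  ker:nuwz,orwz
∂1c = 0
c vs im∂2: reduces to 0 ⇒ boundary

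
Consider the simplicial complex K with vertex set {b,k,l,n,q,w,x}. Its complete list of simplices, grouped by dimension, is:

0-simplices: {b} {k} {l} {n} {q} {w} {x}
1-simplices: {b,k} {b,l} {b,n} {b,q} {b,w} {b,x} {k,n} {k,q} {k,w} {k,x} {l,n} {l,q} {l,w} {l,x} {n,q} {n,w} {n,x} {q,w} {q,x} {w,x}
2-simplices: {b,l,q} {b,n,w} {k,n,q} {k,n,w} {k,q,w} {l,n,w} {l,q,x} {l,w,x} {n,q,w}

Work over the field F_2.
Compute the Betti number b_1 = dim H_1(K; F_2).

b_1=6

n_0=7 n_1=20 n_2=9  [Z2]
∂1: piv[bk,bl,bn,bq,bw,bx] rk=6  ker:kn,kq,kw,kx,ln,lq,lw,lx,nq,nw,nx,qw,qx,wx
∂2: piv[blq,bnw,knq,knw,kqw,lnw,lqx,lwx] rk=8  ker:nqw
b_1=(20−6)−8=6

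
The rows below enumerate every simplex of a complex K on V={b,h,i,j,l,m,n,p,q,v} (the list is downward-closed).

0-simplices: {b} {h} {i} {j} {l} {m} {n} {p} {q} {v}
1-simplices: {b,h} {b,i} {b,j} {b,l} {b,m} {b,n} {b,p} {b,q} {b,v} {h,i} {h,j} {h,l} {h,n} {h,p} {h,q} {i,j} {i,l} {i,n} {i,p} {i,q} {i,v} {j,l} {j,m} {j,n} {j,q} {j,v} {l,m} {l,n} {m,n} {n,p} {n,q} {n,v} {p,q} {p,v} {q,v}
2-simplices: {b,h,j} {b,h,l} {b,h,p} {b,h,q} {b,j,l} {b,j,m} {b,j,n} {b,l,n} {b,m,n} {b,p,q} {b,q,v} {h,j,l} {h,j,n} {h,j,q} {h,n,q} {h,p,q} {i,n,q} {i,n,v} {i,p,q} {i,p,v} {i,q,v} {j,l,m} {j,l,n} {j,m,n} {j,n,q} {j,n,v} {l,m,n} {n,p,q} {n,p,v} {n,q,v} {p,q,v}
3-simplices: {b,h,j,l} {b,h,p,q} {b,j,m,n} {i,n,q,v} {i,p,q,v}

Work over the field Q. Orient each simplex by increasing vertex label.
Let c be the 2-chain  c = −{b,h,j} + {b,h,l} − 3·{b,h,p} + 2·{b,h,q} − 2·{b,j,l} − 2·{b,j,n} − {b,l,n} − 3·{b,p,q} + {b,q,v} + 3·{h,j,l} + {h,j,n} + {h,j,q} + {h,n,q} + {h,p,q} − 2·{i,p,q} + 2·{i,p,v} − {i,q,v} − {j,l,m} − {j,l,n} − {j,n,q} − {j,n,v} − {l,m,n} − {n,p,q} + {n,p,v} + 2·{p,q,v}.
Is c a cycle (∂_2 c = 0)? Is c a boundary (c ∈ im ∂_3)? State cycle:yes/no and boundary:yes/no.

n_0=10 n_1=35 n_2=31 n_3=5  [Q]
∂1: piv[bh,bi,bj,bl,bm,bn,bp,bq,bv] rk=9  ker:hi,hj,hl,hn,hp,hq,ij,il,in,ip,iq,iv,jl,jm,jn,jq,jv,lm,ln,mn,np,nq,nv,pq,pv,qv
∂2: piv[bhj,bhl,bhp,bhq,bjl,bjm,bjn,bln,bmn,bpq,bqv,hjn,hjq,hnq,inq,inv,ipq,ipv,iqv,jlm,jnv,npq] rk=22  ker:hjl,hpq,jln,jmn,jnq,lmn,npv,nqv,pqv
∂3: piv[bhjl,bhpq,bjmn,inqv,ipqv] rk=5
∂2c = −{b,h} − 3·{b,j} + 3·{b,n} + 2·{b,q} − {b,v} + 4·{h,j} − 2·{h,l} − 2·{h,p} − {h,q} + {i,q} − {i,v} − {j,l} + {j,m} − 2·{j,n} + 2·{j,q} + {j,v} − 2·{l,m} − {l,n} − {m,n} + {n,q} − 2·{n,v} − 3·{p,q} + {p,v} + 2·{q,v}

cycle:no boundary:no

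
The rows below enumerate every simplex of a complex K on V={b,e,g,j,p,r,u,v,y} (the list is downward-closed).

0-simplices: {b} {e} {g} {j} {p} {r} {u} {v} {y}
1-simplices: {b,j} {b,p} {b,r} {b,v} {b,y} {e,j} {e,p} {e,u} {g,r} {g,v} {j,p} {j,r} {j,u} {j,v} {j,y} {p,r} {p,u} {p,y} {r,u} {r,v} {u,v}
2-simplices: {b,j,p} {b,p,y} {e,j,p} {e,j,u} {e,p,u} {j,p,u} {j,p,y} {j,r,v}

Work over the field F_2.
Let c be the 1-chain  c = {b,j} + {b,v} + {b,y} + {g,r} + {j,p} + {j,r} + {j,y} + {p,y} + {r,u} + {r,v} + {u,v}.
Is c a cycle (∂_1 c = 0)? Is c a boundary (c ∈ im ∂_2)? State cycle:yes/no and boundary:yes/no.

n_0=9 n_1=21 n_2=8  [Z2]
∂1: piv[bj,bp,br,bv,by,ej,eu,gr] rk=8  ker:ep,gv,jp,jr,ju,jv,jy,pr,pu,py,ru,rv,uv
∂2: piv[bjp,bpy,ejp,eju,epu,jpy,jrv] rk=7  ker:jpu
∂1c = {b} + {g} + {v} + {y}

cycle:no boundary:no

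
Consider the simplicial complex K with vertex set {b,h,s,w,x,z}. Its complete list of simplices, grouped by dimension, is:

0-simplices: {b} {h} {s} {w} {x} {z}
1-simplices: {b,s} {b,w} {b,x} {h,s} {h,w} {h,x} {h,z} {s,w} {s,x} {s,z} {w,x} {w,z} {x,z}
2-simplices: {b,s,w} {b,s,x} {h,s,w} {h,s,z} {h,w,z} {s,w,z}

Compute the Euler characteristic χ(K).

χ(K)=-1

n_0=6 n_1=13 n_2=6
χ=+6−13+6=-1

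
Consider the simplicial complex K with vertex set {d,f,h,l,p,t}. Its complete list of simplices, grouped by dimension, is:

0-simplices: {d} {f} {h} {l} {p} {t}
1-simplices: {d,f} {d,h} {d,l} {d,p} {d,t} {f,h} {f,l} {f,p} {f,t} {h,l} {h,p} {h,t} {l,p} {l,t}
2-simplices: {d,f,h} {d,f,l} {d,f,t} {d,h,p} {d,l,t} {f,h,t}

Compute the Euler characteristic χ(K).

χ(K)=-2

n_0=6 n_1=14 n_2=6
χ=+6−14+6=-2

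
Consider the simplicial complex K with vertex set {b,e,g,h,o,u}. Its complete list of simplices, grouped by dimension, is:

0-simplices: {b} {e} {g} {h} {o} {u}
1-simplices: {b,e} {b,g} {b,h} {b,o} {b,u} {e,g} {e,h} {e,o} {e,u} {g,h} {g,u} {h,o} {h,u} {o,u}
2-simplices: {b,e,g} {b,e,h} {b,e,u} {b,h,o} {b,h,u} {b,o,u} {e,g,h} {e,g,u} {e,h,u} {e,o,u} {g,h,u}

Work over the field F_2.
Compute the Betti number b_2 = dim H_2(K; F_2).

n_0=6 n_1=14 n_2=11  [Z2]
∂1: piv[be,bg,bh,bo,bu] rk=5  ker:eg,eh,eo,eu,gh,gu,ho,hu,ou
∂2: piv[beg,beh,beu,bho,bhu,bou,egh,egu,eou] rk=9  ker:ehu,ghu
b_2=(11−9)−0=2

b_2=2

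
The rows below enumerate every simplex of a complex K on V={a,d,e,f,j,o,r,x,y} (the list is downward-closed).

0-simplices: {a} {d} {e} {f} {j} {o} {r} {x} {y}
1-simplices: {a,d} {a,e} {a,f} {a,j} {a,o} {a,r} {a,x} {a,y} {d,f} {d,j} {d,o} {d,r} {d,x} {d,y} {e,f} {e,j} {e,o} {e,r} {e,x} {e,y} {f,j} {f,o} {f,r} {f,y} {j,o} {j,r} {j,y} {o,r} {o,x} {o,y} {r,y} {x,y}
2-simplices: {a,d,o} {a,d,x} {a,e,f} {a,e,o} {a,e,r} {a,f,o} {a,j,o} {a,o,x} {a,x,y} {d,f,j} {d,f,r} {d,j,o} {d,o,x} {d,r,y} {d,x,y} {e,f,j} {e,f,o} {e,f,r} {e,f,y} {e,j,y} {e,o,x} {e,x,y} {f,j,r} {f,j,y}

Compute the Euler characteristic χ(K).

χ(K)=1

n_0=9 n_1=32 n_2=24
χ=+9−32+24=1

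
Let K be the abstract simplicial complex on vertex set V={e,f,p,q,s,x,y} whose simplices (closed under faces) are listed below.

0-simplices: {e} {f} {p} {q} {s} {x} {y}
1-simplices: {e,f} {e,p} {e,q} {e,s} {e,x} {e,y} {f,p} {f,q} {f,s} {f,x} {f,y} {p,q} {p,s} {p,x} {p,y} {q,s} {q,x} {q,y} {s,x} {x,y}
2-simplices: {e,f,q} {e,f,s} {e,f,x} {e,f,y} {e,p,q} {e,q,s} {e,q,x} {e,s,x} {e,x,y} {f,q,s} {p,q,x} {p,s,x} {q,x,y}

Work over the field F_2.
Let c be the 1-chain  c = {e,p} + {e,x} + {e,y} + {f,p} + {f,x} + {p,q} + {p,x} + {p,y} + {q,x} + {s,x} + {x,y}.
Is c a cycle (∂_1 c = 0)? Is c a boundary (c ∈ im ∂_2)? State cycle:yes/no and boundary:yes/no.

cycle:no boundary:no

n_0=7 n_1=20 n_2=13  [Z2]
∂1: piv[ef,ep,eq,es,ex,ey] rk=6  ker:fp,fq,fs,fx,fy,pq,ps,px,py,qs,qx,qy,sx,xy
∂2: piv[efq,efs,efx,efy,epq,eqs,eqx,esx,exy,pqx,psx,qxy] rk=12  ker:fqs
∂1c = {e} + {p} + {s} + {y}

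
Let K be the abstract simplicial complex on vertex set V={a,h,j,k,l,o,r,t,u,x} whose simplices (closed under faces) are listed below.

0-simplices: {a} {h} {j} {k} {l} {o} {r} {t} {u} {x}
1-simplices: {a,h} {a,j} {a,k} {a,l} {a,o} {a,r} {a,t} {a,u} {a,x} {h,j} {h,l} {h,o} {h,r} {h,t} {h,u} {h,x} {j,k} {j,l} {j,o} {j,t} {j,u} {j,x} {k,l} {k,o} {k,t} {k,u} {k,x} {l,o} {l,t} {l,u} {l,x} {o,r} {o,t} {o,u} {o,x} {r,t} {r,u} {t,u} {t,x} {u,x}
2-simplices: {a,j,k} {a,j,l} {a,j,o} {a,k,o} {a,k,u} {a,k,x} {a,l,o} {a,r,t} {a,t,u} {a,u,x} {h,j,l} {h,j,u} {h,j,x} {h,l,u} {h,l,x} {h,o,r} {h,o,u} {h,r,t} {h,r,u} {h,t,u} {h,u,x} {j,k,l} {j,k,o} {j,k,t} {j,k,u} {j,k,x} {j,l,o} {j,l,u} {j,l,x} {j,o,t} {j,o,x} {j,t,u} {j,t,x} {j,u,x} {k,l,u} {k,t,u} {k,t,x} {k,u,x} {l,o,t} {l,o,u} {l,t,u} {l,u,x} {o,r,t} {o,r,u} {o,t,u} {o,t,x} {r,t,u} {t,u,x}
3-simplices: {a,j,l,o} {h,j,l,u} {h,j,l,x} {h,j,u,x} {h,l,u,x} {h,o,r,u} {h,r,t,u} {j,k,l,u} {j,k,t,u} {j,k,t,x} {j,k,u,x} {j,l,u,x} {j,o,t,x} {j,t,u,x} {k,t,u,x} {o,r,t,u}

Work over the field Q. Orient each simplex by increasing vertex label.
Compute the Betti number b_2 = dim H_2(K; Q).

b_2=4

n_0=10 n_1=40 n_2=48 n_3=16  [Q]
∂1: piv[ah,aj,ak,al,ao,ar,at,au,ax] rk=9  ker:hj,hl,ho,hr,ht,hu,hx,jk,jl,jo,jt,ju,jx,kl,ko,kt,ku,kx,lo,lt,lu,lx,or,ot,ou,ox,rt,ru,tu,tx,ux
∂2: piv[ajk,ajl,ajo,ako,aku,akx,alo,art,atu,aux,hjl,hju,hjx,hlu,hlx,hor,hou,hrt,hru,htu,hux,jkl,jkt,jku,jot,jox,jtu,jtx,lot,lou] rk=30  ker:jko,jkx,jlo,jlu,jlx,jux,klu,ktu,ktx,kux,ltu,lux,ort,oru,otu,otx,rtu,tux
∂3: piv[ajlo,hjlu,hjlx,hjux,hlux,horu,hrtu,jklu,jktu,jktx,jkux,jotx,jtux,ortu] rk=14  ker:jlux,ktux
b_2=(48−30)−14=4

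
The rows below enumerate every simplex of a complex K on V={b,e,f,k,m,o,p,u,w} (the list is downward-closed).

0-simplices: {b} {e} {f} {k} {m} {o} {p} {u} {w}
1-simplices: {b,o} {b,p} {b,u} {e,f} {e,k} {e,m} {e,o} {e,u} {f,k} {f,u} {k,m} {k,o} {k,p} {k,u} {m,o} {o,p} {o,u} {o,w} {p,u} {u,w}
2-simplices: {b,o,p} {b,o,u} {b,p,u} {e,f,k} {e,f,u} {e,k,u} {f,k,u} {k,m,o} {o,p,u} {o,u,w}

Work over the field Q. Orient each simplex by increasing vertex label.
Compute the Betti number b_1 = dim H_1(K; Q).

b_1=4

n_0=9 n_1=20 n_2=10  [Q]
∂1: piv[bo,bp,bu,ef,ek,em,eo,ow] rk=8  ker:eu,fk,fu,km,ko,kp,ku,mo,op,ou,pu,uw
∂2: piv[bop,bou,bpu,efk,efu,eku,kmo,ouw] rk=8  ker:fku,opu
b_1=(20−8)−8=4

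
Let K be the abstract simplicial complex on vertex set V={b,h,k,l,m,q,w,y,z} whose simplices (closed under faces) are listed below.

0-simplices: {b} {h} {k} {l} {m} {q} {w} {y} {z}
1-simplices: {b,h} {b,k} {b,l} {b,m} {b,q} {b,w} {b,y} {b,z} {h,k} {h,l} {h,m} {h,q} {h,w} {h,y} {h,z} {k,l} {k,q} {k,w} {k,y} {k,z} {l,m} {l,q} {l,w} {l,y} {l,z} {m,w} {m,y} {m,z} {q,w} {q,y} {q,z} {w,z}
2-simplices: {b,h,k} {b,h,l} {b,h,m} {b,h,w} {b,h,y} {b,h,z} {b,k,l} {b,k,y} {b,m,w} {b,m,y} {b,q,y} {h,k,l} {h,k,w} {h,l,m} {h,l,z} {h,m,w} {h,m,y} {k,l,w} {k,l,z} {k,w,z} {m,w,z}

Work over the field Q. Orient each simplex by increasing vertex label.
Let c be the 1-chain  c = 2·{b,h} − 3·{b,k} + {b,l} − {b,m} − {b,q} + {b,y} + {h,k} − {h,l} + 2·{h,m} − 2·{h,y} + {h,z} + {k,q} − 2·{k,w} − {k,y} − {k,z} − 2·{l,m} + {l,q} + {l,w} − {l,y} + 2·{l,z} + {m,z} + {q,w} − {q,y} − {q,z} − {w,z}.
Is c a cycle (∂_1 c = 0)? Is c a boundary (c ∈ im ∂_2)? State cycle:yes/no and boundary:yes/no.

n_0=9 n_1=32 n_2=21  [Q]
∂1: piv[bh,bk,bl,bm,bq,bw,by,bz] rk=8  ker:hk,hl,hm,hq,hw,hy,hz,kl,kq,kw,ky,kz,lm,lq,lw,ly,lz,mw,my,mz,qw,qy,qz,wz
∂2: piv[bhk,bhl,bhm,bhw,bhy,bhz,bkl,bky,bmw,bmy,bqy,hkw,hlm,hlz,klw,klz,kwz,mwz] rk=18  ker:hkl,hmw,hmy
∂1c = {b} + {h} + {k} − {l} − 2·{m} + 2·{q} + {w} − 4·{y} + {z}

cycle:no boundary:no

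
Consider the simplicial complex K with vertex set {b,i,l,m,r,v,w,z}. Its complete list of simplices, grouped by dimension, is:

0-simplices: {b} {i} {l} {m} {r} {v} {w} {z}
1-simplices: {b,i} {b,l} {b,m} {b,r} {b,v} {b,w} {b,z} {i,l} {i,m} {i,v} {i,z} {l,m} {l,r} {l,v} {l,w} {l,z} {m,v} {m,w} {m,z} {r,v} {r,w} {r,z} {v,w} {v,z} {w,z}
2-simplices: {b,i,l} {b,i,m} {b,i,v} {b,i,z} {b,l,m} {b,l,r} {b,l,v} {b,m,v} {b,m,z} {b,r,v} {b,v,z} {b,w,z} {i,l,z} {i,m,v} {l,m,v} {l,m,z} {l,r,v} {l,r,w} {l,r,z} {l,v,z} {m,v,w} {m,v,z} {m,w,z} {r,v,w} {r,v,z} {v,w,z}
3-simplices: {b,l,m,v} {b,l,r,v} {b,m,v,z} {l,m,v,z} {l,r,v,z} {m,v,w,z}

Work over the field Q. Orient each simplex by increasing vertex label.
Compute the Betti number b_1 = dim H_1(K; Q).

b_1=0

n_0=8 n_1=25 n_2=26 n_3=6  [Q]
∂1: piv[bi,bl,bm,br,bv,bw,bz] rk=7  ker:il,im,iv,iz,lm,lr,lv,lw,lz,mv,mw,mz,rv,rw,rz,vw,vz,wz
∂2: piv[bil,bim,biv,biz,blm,blr,blv,bmv,bmz,brv,bvz,bwz,ilz,lrw,lrz,mvw,mwz,rvw] rk=18  ker:imv,lmv,lmz,lrv,lvz,mvz,rvz,vwz
∂3: piv[blmv,blrv,bmvz,lmvz,lrvz,mvwz] rk=6
b_1=(25−7)−18=0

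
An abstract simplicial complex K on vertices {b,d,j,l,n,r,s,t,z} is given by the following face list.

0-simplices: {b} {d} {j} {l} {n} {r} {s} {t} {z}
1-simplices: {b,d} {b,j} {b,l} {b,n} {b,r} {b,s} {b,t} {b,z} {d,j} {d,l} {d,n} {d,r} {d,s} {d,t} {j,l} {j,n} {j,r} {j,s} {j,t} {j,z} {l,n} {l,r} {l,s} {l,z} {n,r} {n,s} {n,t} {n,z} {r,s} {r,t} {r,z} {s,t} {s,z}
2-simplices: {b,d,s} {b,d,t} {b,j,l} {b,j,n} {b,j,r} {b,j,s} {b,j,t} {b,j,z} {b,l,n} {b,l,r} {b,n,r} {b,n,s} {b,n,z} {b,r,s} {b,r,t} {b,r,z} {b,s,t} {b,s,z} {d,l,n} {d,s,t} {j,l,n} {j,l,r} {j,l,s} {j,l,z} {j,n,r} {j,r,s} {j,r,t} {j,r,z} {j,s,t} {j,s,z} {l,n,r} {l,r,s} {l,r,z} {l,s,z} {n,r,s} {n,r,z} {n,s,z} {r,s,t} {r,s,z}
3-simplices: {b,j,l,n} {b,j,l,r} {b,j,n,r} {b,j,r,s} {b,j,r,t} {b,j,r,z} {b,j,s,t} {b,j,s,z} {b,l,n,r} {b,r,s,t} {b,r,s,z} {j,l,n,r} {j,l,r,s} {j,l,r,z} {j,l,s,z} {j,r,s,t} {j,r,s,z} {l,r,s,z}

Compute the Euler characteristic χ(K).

χ(K)=-3

n_0=9 n_1=33 n_2=39 n_3=18
χ=+9−33+39−18=-3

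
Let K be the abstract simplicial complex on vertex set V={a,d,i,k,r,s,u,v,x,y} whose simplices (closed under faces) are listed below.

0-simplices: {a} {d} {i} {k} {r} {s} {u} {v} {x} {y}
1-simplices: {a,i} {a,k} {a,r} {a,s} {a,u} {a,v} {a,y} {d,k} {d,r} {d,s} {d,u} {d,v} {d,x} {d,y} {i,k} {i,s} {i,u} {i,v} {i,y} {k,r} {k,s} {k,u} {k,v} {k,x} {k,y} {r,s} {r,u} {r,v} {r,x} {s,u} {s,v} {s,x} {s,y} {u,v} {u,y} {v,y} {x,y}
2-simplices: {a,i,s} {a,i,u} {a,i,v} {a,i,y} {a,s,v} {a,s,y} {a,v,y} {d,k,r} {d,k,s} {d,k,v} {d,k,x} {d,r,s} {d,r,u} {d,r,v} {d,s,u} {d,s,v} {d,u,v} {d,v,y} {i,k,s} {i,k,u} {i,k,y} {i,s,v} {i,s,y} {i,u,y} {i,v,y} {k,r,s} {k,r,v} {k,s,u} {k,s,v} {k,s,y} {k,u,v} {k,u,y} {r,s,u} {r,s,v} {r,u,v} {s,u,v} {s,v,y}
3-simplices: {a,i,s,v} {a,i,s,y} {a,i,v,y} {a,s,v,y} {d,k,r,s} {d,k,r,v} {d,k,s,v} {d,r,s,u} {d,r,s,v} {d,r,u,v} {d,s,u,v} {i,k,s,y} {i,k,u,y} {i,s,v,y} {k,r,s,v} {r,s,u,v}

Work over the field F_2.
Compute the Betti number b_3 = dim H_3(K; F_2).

n_0=10 n_1=37 n_2=37 n_3=16  [Z2]
∂1: piv[ai,ak,ar,as,au,av,ay,dk,dx] rk=9  ker:dr,ds,du,dv,dy,ik,is,iu,iv,iy,kr,ks,ku,kv,kx,ky,rs,ru,rv,rx,su,sv,sx,sy,uv,uy,vy,xy
∂2: piv[ais,aiu,aiv,aiy,asv,asy,avy,dkr,dks,dkv,dkx,drs,dru,drv,dsu,dsv,duv,dvy,iks,iku,iky,iuy,ksu] rk=23  ker:isv,isy,ivy,krs,krv,ksv,ksy,kuv,kuy,rsu,rsv,ruv,suv,svy
∂3: piv[aisv,aisy,aivy,asvy,dkrs,dkrv,dksv,drsu,drsv,druv,dsuv,iksy,ikuy] rk=13  ker:isvy,krsv,rsuv
b_3=(16−13)−0=3

b_3=3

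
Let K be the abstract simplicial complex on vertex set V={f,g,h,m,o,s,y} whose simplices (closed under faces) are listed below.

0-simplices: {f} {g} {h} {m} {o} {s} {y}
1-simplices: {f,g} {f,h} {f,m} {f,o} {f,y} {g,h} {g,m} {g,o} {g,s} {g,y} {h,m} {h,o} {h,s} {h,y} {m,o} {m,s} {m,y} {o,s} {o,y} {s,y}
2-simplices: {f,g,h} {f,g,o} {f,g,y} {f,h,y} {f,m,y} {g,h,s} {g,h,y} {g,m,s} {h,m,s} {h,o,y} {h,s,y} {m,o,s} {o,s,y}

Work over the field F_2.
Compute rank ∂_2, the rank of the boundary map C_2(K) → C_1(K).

n_0=7 n_1=20 n_2=13  [Z2]
∂1: piv[fg,fh,fm,fo,fy,gs] rk=6  ker:gh,gm,go,gy,hm,ho,hs,hy,mo,ms,my,os,oy,sy
∂2: piv[fgh,fgo,fgy,fhy,fmy,ghs,gms,hms,hoy,hsy,mos,osy] rk=12  ker:ghy
rk∂_2=12

rank∂_2=12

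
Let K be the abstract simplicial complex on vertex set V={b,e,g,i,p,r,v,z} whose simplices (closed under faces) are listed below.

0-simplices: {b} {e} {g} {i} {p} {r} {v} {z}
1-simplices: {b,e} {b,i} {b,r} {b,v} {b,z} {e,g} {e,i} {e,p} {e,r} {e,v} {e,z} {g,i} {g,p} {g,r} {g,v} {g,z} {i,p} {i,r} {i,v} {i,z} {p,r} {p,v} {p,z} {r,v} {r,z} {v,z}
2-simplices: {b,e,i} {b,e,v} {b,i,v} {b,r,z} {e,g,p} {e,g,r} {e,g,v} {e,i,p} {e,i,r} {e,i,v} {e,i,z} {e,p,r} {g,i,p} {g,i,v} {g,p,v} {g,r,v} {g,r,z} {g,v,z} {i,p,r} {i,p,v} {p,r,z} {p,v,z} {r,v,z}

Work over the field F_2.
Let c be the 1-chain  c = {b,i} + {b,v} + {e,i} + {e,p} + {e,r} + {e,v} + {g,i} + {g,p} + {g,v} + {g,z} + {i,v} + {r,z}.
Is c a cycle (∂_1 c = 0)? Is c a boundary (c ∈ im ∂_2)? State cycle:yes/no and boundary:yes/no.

cycle:yes boundary:yes

n_0=8 n_1=26 n_2=23  [Z2]
∂1: piv[be,bi,br,bv,bz,eg,ep] rk=7  ker:ei,er,ev,ez,gi,gp,gr,gv,gz,ip,ir,iv,iz,pr,pv,pz,rv,rz,vz
∂2: piv[bei,bev,biv,brz,egp,egr,egv,eip,eir,eiz,epr,gip,gpv,grv,grz,gvz,prz] rk=17  ker:eiv,giv,ipr,ipv,pvz,rvz
∂1c = 0
c vs im∂2: reduces to 0 ⇒ boundary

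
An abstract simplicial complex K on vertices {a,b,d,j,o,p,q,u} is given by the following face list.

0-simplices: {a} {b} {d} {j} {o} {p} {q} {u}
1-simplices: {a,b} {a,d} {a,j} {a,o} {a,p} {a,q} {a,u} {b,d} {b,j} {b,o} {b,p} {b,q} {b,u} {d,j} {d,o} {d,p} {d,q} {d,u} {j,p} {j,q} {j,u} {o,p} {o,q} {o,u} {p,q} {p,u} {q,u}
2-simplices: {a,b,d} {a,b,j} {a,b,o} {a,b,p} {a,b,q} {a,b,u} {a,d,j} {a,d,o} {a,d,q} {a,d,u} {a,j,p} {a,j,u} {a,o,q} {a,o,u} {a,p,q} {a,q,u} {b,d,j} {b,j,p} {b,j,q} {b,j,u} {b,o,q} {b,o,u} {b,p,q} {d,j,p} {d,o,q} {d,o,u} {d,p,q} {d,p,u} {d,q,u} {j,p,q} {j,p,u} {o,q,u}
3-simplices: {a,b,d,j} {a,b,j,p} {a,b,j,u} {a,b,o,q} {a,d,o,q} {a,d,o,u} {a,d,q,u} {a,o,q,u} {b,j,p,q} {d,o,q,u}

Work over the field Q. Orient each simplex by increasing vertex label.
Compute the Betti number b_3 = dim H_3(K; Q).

n_0=8 n_1=27 n_2=32 n_3=10  [Q]
∂1: piv[ab,ad,aj,ao,ap,aq,au] rk=7  ker:bd,bj,bo,bp,bq,bu,dj,do,dp,dq,du,jp,jq,ju,op,oq,ou,pq,pu,qu
∂2: piv[abd,abj,abo,abp,abq,abu,adj,ado,adq,adu,ajp,aju,aoq,aou,apq,aqu,bjq,djp,dpu] rk=19  ker:bdj,bjp,bju,boq,bou,bpq,doq,dou,dpq,dqu,jpq,jpu,oqu
∂3: piv[abdj,abjp,abju,aboq,adoq,adou,adqu,aoqu,bjpq] rk=9  ker:doqu
b_3=(10−9)−0=1

b_3=1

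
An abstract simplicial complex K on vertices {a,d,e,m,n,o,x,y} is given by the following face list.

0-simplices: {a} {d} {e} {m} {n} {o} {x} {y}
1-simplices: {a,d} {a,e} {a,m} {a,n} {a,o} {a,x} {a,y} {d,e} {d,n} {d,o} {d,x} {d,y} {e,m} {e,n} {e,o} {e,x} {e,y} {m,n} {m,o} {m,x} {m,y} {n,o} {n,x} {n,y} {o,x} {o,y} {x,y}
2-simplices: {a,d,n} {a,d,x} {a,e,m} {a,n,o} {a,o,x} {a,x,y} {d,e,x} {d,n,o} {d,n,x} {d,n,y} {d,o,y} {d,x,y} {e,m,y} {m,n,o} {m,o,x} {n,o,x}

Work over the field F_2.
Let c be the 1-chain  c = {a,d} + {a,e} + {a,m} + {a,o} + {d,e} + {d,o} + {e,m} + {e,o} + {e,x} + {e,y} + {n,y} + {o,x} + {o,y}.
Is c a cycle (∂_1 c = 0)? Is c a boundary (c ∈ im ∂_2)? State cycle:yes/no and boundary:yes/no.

n_0=8 n_1=27 n_2=16  [Z2]
∂1: piv[ad,ae,am,an,ao,ax,ay] rk=7  ker:de,dn,do,dx,dy,em,en,eo,ex,ey,mn,mo,mx,my,no,nx,ny,ox,oy,xy
∂2: piv[adn,adx,aem,ano,aox,axy,dex,dno,dnx,dny,doy,dxy,emy,mno,mox] rk=15  ker:nox
∂1c = {d} + {n} + {o} + {y}

cycle:no boundary:no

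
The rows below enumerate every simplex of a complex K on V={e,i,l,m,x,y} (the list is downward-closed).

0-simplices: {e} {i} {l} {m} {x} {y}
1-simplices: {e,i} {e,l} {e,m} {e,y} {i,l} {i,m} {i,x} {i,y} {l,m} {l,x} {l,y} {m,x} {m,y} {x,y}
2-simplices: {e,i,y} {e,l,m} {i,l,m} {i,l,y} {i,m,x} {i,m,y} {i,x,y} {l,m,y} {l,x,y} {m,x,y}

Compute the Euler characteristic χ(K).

n_0=6 n_1=14 n_2=10
χ=+6−14+10=2

χ(K)=2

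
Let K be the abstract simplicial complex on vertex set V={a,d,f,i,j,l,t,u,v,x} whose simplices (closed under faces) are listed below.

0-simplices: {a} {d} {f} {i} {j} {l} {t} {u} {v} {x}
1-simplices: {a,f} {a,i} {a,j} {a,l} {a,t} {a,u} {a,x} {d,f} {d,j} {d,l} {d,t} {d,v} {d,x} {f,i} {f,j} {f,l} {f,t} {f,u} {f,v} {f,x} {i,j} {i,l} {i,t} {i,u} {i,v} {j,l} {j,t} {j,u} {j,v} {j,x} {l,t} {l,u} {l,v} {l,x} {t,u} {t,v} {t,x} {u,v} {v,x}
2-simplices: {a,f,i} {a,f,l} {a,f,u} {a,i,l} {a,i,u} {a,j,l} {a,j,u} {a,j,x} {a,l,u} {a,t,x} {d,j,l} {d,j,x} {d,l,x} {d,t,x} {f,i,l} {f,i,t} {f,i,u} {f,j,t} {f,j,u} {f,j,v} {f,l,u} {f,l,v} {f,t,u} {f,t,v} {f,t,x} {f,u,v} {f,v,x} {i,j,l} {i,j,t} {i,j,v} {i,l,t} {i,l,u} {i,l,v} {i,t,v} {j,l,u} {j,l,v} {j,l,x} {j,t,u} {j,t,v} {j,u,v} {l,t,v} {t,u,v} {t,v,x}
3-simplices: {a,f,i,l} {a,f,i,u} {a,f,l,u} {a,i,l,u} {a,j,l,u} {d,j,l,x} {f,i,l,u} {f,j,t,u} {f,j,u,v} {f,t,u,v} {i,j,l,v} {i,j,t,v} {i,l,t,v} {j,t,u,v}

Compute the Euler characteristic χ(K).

χ(K)=0

n_0=10 n_1=39 n_2=43 n_3=14
χ=+10−39+43−14=0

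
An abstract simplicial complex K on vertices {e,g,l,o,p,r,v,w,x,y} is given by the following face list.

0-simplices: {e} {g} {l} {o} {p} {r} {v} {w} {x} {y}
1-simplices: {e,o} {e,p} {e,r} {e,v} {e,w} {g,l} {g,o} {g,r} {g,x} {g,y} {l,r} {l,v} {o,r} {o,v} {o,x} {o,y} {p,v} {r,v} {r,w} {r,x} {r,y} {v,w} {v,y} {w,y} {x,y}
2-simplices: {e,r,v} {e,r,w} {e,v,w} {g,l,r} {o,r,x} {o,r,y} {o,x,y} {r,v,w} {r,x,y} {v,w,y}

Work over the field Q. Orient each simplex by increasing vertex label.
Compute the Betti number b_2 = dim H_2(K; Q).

b_2=2

n_0=10 n_1=25 n_2=10  [Q]
∂1: piv[eo,ep,er,ev,ew,gl,go,gx,gy] rk=9  ker:gr,lr,lv,or,ov,ox,oy,pv,rv,rw,rx,ry,vw,vy,wy,xy
∂2: piv[erv,erw,evw,glr,orx,ory,oxy,vwy] rk=8  ker:rvw,rxy
b_2=(10−8)−0=2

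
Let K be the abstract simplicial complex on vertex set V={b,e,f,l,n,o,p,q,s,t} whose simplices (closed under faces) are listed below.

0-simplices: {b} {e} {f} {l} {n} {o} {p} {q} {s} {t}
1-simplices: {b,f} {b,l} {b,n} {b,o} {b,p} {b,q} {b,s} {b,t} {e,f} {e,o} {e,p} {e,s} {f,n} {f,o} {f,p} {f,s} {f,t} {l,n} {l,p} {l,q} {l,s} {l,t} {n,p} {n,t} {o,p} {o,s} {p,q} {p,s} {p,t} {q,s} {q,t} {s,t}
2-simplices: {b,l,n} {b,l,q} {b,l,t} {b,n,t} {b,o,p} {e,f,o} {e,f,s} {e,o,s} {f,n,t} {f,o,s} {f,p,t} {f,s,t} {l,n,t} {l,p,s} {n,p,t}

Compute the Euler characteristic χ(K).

χ(K)=-7

n_0=10 n_1=32 n_2=15
χ=+10−32+15=-7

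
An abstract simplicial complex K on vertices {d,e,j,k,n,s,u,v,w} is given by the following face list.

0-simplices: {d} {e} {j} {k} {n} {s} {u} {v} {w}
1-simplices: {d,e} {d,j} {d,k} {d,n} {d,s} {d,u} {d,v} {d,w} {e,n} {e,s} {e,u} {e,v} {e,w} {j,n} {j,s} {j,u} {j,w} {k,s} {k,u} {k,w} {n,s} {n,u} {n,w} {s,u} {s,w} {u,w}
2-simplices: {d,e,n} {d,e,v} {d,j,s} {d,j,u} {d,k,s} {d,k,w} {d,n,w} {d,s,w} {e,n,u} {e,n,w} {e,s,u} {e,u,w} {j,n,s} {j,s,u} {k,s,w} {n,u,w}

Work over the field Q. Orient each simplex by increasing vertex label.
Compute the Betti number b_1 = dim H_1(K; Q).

b_1=4

n_0=9 n_1=26 n_2=16  [Q]
∂1: piv[de,dj,dk,dn,ds,du,dv,dw] rk=8  ker:en,es,eu,ev,ew,jn,js,ju,jw,ks,ku,kw,ns,nu,nw,su,sw,uw
∂2: piv[den,dev,djs,dju,dks,dkw,dnw,dsw,enu,enw,esu,euw,jns,jsu] rk=14  ker:ksw,nuw
b_1=(26−8)−14=4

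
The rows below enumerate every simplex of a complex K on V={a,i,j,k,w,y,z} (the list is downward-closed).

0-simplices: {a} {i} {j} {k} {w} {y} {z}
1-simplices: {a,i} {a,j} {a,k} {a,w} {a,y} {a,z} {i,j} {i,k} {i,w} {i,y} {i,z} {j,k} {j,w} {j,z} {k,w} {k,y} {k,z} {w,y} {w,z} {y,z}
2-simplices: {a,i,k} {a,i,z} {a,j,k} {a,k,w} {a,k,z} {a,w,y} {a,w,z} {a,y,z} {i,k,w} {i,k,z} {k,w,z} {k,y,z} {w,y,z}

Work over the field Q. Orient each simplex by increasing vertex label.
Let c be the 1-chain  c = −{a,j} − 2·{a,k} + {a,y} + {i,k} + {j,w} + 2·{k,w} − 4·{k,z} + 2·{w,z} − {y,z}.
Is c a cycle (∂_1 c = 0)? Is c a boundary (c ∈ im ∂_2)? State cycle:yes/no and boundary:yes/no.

cycle:no boundary:no

n_0=7 n_1=20 n_2=13  [Q]
∂1: piv[ai,aj,ak,aw,ay,az] rk=6  ker:ij,ik,iw,iy,iz,jk,jw,jz,kw,ky,kz,wy,wz,yz
∂2: piv[aik,aiz,ajk,akw,akz,awy,awz,ayz,ikw,kyz] rk=10  ker:ikz,kwz,wyz
∂1c = 2·{a} − {i} − 2·{j} + {k} + {w} + 2·{y} − 3·{z}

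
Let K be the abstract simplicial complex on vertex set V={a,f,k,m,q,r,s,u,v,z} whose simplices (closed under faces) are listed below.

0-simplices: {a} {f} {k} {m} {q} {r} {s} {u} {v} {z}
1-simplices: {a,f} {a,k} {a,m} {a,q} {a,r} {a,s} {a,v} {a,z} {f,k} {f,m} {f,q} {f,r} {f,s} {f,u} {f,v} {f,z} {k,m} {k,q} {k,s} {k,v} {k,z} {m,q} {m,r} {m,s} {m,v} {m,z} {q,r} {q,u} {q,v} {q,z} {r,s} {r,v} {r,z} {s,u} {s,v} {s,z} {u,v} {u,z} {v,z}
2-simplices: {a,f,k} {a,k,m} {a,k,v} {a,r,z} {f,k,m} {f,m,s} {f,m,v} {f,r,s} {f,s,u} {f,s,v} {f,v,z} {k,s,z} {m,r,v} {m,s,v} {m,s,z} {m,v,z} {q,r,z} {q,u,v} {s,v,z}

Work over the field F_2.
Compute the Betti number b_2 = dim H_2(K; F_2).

n_0=10 n_1=39 n_2=19  [Z2]
∂1: piv[af,ak,am,aq,ar,as,av,az,fu] rk=9  ker:fk,fm,fq,fr,fs,fv,fz,km,kq,ks,kv,kz,mq,mr,ms,mv,mz,qr,qu,qv,qz,rs,rv,rz,su,sv,sz,uv,uz,vz
∂2: piv[afk,akm,akv,arz,fkm,fms,fmv,frs,fsu,fsv,fvz,ksz,mrv,msz,mvz,qrz,quv] rk=17  ker:msv,svz
b_2=(19−17)−0=2

b_2=2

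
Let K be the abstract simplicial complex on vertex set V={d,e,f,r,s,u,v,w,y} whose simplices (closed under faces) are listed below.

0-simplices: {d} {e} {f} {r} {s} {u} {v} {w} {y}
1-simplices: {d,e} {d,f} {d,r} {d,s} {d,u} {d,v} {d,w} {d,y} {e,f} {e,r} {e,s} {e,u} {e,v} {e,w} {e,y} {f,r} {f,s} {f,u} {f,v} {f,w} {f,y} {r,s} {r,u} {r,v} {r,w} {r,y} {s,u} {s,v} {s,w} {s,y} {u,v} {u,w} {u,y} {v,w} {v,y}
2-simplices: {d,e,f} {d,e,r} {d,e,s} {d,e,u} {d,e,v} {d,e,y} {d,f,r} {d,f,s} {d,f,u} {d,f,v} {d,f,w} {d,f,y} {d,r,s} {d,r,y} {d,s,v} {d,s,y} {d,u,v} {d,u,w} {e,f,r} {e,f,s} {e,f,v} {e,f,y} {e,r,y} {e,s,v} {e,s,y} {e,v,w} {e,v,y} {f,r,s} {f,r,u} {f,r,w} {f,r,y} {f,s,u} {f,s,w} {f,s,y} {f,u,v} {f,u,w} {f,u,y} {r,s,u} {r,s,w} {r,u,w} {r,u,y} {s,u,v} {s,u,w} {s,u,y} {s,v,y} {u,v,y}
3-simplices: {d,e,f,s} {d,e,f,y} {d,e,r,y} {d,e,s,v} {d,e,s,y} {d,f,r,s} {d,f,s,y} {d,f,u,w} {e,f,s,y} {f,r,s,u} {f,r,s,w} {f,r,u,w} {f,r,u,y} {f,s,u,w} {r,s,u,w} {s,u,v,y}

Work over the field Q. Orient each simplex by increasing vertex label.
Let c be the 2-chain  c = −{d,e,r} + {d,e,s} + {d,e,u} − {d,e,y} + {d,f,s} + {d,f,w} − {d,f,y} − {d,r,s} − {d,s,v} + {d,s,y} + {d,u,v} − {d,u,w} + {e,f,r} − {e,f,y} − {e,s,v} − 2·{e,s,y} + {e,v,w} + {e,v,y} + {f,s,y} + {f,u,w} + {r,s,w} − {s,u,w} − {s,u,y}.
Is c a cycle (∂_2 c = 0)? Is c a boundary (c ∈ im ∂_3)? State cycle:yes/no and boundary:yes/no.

cycle:no boundary:no

n_0=9 n_1=35 n_2=46 n_3=16  [Q]
∂1: piv[de,df,dr,ds,du,dv,dw,dy] rk=8  ker:ef,er,es,eu,ev,ew,ey,fr,fs,fu,fv,fw,fy,rs,ru,rv,rw,ry,su,sv,sw,sy,uv,uw,uy,vw,vy
∂2: piv[def,der,des,deu,dev,dey,dfr,dfs,dfu,dfv,dfw,dfy,drs,dry,dsv,dsy,duv,duw,evw,evy,fru,frw,fsu,fsw,fuy] rk=25  ker:efr,efs,efv,efy,ery,esv,esy,frs,fry,fsy,fuv,fuw,rsu,rsw,ruw,ruy,suv,suw,suy,svy,uvy
∂3: piv[defs,defy,dery,desv,desy,dfrs,dfsy,dfuw,frsu,frsw,fruw,fruy,fsuw,suvy] rk=14  ker:efsy,rsuw
∂2c = {d,f} − {d,s} − {d,u} + {d,y} − 2·{e,r} − 2·{e,s} + {e,u} + 3·{e,v} − {e,w} + {e,y} + {f,r} + 2·{f,s} + {f,u} − 3·{f,y} − {r,w} − 2·{s,u} − 2·{s,v} + 2·{s,w} + {s,y} + {u,v} − {u,w} − {u,y} + {v,w} + {v,y}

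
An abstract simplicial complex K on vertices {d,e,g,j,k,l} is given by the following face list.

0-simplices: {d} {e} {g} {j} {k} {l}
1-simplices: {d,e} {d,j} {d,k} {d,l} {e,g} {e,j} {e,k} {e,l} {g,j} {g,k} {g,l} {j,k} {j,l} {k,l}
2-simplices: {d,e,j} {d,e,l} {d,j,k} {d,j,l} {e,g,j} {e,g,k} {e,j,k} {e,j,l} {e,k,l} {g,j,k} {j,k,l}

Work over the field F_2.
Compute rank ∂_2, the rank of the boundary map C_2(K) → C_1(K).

rank∂_2=8

n_0=6 n_1=14 n_2=11  [Z2]
∂1: piv[de,dj,dk,dl,eg] rk=5  ker:ej,ek,el,gj,gk,gl,jk,jl,kl
∂2: piv[dej,del,djk,djl,egj,egk,ejk,ekl] rk=8  ker:ejl,gjk,jkl
rk∂_2=8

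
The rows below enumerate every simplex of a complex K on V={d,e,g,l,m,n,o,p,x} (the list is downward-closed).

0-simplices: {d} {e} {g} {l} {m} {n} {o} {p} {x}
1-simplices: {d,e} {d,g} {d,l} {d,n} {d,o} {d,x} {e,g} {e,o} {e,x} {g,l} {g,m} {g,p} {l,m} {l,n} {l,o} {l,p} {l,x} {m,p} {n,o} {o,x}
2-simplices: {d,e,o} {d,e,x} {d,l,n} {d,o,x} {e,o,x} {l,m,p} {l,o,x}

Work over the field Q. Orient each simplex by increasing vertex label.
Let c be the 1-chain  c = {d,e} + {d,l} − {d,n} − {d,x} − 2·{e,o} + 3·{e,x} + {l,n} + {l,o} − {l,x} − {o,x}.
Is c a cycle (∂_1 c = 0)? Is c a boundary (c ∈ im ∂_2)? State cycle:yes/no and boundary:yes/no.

cycle:yes boundary:yes

n_0=9 n_1=20 n_2=7  [Q]
∂1: piv[de,dg,dl,dn,do,dx,gm,gp] rk=8  ker:eg,eo,ex,gl,lm,ln,lo,lp,lx,mp,no,ox
∂2: piv[deo,dex,dln,dox,lmp,lox] rk=6  ker:eox
∂1c = 0
c vs im∂2: reduces to 0 ⇒ boundary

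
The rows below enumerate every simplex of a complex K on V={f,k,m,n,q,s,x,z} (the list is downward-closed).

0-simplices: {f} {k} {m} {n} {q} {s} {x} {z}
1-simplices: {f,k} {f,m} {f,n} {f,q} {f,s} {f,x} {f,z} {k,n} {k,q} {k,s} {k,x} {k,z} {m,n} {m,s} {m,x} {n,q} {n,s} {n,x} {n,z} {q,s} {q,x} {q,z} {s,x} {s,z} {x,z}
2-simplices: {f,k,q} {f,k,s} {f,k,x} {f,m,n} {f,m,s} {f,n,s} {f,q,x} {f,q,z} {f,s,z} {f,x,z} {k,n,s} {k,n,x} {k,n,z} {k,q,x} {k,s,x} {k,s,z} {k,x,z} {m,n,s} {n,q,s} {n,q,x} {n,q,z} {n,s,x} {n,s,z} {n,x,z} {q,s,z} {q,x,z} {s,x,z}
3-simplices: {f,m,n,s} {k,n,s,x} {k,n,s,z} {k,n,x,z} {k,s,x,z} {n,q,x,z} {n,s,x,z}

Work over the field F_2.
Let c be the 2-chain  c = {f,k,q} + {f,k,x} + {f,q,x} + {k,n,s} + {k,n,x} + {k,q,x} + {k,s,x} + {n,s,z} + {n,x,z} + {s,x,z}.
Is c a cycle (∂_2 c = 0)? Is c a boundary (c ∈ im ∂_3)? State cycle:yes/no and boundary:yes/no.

cycle:yes boundary:no

n_0=8 n_1=25 n_2=27 n_3=7  [Z2]
∂1: piv[fk,fm,fn,fq,fs,fx,fz] rk=7  ker:kn,kq,ks,kx,kz,mn,ms,mx,nq,ns,nx,nz,qs,qx,qz,sx,sz,xz
∂2: piv[fkq,fks,fkx,fmn,fms,fns,fqx,fqz,fsz,fxz,kns,knx,knz,ksx,ksz,nqs,nqx] rk=17  ker:kqx,kxz,mns,nqz,nsx,nsz,nxz,qsz,qxz,sxz
∂3: piv[fmns,knsx,knsz,knxz,ksxz,nqxz] rk=6  ker:nsxz
∂2c = 0
c vs im∂3: residual ≠ 0 ⇒ not boundary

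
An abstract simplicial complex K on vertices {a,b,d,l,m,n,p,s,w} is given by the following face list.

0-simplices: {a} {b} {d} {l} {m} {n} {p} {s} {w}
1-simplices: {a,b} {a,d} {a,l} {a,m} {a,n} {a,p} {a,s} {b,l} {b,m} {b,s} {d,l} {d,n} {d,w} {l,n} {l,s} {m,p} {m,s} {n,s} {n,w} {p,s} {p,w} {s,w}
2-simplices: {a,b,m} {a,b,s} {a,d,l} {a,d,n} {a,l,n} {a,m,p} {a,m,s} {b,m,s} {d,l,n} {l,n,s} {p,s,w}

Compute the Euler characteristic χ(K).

n_0=9 n_1=22 n_2=11
χ=+9−22+11=-2

χ(K)=-2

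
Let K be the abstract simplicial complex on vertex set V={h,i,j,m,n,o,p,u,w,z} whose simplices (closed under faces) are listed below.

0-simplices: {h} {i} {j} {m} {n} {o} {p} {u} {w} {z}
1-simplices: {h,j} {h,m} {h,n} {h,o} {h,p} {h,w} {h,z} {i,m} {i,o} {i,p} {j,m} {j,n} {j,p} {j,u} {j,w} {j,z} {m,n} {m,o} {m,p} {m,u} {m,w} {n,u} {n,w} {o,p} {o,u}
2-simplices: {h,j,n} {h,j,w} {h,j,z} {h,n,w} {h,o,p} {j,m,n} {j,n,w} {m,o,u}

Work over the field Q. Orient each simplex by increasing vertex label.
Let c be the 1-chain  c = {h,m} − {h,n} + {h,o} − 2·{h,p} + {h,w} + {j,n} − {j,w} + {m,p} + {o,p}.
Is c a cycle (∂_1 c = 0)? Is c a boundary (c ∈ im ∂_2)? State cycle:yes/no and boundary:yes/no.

cycle:yes boundary:no

n_0=10 n_1=25 n_2=8  [Q]
∂1: piv[hj,hm,hn,ho,hp,hw,hz,im,ju] rk=9  ker:io,ip,jm,jn,jp,jw,jz,mn,mo,mp,mu,mw,nu,nw,op,ou
∂2: piv[hjn,hjw,hjz,hnw,hop,jmn,mou] rk=7  ker:jnw
∂1c = 0
c vs im∂2: residual ≠ 0 ⇒ not boundary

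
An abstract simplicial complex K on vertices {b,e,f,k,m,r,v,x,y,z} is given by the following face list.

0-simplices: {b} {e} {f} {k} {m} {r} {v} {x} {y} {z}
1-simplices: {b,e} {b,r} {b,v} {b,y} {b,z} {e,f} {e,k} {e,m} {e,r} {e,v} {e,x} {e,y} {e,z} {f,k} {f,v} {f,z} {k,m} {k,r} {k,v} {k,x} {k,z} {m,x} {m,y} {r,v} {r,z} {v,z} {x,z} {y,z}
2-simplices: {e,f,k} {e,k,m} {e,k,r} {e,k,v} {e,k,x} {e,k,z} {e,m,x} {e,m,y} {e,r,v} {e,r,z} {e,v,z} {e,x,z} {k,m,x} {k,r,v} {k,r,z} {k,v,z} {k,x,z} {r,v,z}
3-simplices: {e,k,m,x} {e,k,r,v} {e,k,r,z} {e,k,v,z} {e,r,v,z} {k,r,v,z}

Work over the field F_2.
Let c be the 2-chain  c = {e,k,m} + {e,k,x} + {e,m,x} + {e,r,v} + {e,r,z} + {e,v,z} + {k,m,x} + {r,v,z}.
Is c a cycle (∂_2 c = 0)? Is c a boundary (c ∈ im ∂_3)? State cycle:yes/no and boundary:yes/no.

cycle:yes boundary:yes

n_0=10 n_1=28 n_2=18 n_3=6  [Z2]
∂1: piv[be,br,bv,by,bz,ef,ek,em,ex] rk=9  ker:er,ev,ey,ez,fk,fv,fz,km,kr,kv,kx,kz,mx,my,rv,rz,vz,xz,yz
∂2: piv[efk,ekm,ekr,ekv,ekx,ekz,emx,emy,erv,erz,evz,exz] rk=12  ker:kmx,krv,krz,kvz,kxz,rvz
∂3: piv[ekmx,ekrv,ekrz,ekvz,ervz] rk=5  ker:krvz
∂2c = 0
c vs im∂3: reduces to 0 ⇒ boundary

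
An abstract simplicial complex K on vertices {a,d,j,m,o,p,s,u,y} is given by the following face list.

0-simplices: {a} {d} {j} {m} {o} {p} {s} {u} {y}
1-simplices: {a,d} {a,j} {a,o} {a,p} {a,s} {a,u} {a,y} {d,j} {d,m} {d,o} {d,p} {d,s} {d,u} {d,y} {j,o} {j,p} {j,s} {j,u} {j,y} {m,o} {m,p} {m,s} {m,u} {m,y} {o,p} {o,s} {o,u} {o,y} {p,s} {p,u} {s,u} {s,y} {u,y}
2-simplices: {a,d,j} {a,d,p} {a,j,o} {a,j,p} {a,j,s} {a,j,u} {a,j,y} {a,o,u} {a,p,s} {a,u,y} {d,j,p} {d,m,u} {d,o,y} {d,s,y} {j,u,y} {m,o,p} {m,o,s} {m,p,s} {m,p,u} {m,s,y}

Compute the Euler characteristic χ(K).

n_0=9 n_1=33 n_2=20
χ=+9−33+20=-4

χ(K)=-4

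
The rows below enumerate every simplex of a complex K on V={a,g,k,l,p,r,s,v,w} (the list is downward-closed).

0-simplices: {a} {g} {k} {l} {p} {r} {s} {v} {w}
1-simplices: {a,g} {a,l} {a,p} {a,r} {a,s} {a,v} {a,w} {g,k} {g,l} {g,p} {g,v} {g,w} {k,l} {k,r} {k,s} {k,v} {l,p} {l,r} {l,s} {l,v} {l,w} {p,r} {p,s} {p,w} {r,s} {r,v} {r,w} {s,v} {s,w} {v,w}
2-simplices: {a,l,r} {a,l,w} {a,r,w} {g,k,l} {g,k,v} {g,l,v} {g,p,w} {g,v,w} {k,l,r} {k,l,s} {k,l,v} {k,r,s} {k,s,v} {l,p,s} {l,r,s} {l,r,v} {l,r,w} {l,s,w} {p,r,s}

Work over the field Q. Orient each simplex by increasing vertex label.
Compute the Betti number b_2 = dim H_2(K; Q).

b_2=3

n_0=9 n_1=30 n_2=19  [Q]
∂1: piv[ag,al,ap,ar,as,av,aw,gk] rk=8  ker:gl,gp,gv,gw,kl,kr,ks,kv,lp,lr,ls,lv,lw,pr,ps,pw,rs,rv,rw,sv,sw,vw
∂2: piv[alr,alw,arw,gkl,gkv,glv,gpw,gvw,klr,kls,krs,ksv,lps,lrv,lsw,prs] rk=16  ker:klv,lrs,lrw
b_2=(19−16)−0=3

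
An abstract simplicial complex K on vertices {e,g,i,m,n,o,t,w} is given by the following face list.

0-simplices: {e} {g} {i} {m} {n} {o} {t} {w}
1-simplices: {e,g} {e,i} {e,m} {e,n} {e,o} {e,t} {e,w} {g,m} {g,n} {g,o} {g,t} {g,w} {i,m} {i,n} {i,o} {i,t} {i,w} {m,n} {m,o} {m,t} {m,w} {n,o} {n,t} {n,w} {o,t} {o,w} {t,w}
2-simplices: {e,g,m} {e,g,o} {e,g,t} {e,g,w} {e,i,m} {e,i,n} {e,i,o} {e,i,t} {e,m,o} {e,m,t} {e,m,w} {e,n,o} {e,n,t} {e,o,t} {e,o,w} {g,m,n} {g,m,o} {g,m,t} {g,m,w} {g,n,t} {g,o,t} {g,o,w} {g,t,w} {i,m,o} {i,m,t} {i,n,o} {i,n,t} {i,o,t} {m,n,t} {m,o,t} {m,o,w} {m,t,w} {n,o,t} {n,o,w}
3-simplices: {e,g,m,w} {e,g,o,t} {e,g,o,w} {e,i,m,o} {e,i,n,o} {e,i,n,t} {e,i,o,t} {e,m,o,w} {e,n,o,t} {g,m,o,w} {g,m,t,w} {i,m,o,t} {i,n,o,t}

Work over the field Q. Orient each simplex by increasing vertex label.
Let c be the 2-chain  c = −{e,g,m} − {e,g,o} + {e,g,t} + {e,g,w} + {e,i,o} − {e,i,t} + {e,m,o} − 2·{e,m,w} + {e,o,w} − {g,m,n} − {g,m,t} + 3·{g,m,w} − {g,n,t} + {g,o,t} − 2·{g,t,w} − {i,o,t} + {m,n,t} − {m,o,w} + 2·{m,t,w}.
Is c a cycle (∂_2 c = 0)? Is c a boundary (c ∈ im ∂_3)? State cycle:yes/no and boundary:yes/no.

cycle:yes boundary:no

n_0=8 n_1=27 n_2=34 n_3=13  [Q]
∂1: piv[eg,ei,em,en,eo,et,ew] rk=7  ker:gm,gn,go,gt,gw,im,in,io,it,iw,mn,mo,mt,mw,no,nt,nw,ot,ow,tw
∂2: piv[egm,ego,egt,egw,eim,ein,eio,eit,emo,emt,emw,eno,ent,eot,eow,gmn,gnt,gtw,now] rk=19  ker:gmo,gmt,gmw,got,gow,imo,imt,ino,int,iot,mnt,mot,mow,mtw,not
∂3: piv[egmw,egot,egow,eimo,eino,eint,eiot,emow,enot,gmow,gmtw,imot] rk=12  ker:inot
∂2c = 0
c vs im∂3: residual ≠ 0 ⇒ not boundary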